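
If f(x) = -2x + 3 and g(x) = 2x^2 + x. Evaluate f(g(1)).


g(1) = 3
f(3) = -3

-3


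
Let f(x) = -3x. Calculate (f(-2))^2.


f(-2) = 6
(6)^2 = 36

36


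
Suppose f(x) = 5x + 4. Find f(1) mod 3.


0


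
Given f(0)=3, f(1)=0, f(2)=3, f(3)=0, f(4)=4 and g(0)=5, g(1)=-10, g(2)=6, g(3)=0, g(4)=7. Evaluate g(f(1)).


f(1) = 0
g(0) = 5

5


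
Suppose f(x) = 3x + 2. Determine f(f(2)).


f(2) = 8
f(8) = 26

26


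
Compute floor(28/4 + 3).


28/4 = 7
7 + 3 = 10
floor(10) = 10

10


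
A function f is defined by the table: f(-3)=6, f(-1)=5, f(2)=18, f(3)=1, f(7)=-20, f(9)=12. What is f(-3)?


Reading from the table at x = -3

6


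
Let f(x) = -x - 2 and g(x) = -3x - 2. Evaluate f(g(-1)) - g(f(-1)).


f(g(-1)) = -3
g(f(-1)) = 1
Difference = -4

-4


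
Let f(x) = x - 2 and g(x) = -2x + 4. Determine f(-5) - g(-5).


f(-5) = -7
g(-5) = 14
Difference = -21

-21


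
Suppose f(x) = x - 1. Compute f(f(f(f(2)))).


-2


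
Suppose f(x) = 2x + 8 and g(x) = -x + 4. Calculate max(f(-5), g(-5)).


9


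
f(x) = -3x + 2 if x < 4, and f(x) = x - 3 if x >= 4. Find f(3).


3 satisfies x < 4
f(3) = -7

-7


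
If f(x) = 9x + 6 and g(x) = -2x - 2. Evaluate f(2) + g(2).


f(2) = 24
g(2) = -6
Sum = 18

18


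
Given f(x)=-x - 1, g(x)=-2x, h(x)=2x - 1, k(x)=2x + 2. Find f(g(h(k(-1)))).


k(-1) = 0
h(0) = -1
g(-1) = 2
f(2) = -3

-3


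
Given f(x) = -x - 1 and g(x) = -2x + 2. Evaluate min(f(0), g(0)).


-1


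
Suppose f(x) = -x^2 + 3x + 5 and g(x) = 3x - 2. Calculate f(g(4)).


g(4) = 10
f(10) = (-1)*(10)^2 + 3*(10) + 5 = -65

-65


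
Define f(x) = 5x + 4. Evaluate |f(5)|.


29


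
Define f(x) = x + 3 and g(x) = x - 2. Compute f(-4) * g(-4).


f(-4) = -1
g(-4) = -6
Product = 6

6


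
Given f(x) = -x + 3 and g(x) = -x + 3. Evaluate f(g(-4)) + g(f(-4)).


-8


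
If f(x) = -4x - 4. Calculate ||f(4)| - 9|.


f(4) = -20
|-20| = 20
|20 - 9| = 11

11


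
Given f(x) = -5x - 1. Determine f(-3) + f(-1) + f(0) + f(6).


f(-3) = 14
f(-1) = 4
f(0) = -1
f(6) = -31
Sum = -14

-14


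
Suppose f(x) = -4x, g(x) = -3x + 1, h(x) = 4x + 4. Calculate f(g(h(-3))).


h(-3) = -8
g(-8) = 25
f(25) = -100

-100


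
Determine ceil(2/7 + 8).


9


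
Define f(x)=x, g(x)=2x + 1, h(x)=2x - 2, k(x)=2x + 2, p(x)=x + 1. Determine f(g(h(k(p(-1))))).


p(-1) = 0
k(0) = 2
h(2) = 2
g(2) = 5
f(5) = 5

5


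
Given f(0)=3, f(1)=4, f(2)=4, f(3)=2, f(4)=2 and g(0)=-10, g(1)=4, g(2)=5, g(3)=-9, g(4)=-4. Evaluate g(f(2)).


f(2) = 4
g(4) = -4

-4


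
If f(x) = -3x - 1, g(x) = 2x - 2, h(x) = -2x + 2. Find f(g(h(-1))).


-19


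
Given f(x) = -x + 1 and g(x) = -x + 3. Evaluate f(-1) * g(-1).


f(-1) = 2
g(-1) = 4
Product = 8

8


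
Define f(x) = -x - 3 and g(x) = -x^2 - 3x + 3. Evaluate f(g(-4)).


g(-4) = -1
f(-1) = -2

-2


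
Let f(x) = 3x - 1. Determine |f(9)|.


f(9) = 26
|26| = 26

26


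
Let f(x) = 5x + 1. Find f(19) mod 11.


f(19) = 96
96 mod 11 = 8

8


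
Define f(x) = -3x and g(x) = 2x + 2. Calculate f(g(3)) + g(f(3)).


f(g(3)) = -24
g(f(3)) = -16
Sum = -40

-40


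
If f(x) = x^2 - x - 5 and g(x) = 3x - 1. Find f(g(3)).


g(3) = 8
f(8) = 1*(8)^2 - 1*(8) - 5 = 51

51


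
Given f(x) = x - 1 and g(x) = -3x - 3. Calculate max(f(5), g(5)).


f(5) = 4
g(5) = -18
max = 4

4


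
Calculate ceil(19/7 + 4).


19/7 = 2.7143
2.7143 + 4 = 6.7143
ceil(6.7143) = 7

7


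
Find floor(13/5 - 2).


13/5 = 2.6
2.6 - 2 = 0.6
floor(0.6) = 0

0


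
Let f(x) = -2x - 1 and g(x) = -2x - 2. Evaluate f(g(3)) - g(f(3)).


f(g(3)) = 15
g(f(3)) = 12
Difference = 3

3


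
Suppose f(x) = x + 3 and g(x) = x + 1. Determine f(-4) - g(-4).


2


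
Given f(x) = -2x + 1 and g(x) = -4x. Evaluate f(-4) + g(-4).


25


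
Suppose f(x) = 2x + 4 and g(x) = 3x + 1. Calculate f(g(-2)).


g(-2) = -5
f(-5) = -6

-6


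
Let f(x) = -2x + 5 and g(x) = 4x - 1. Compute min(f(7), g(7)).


f(7) = -9
g(7) = 27
min = -9

-9


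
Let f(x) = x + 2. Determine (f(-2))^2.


f(-2) = 0
(0)^2 = 0

0


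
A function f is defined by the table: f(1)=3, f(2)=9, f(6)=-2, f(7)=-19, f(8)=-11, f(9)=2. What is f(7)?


Reading from the table at x = 7

-19


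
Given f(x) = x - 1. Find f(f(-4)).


f(-4) = -5
f(-5) = -6

-6


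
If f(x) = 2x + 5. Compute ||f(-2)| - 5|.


f(-2) = 1
|1| = 1
|1 - 5| = 4

4


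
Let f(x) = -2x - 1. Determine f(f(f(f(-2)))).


f(-2) = 3
f(3) = -7
f(-7) = 13
f(13) = -27

-27


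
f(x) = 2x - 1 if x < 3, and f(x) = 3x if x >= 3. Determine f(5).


5 satisfies x >= 3
f(5) = 15

15


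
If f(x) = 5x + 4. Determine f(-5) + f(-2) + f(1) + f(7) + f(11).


f(-5) = -21
f(-2) = -6
f(1) = 9
f(7) = 39
f(11) = 59
Sum = 80

80


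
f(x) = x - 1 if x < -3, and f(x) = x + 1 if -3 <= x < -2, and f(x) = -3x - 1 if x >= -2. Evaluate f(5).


5 satisfies x >= -2
f(5) = -16

-16


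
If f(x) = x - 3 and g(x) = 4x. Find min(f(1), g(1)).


-2


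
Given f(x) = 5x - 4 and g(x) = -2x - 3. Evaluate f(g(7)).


g(7) = -17
f(-17) = -89

-89


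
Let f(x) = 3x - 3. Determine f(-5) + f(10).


9


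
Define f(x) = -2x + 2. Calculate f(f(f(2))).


f(2) = -2
f(-2) = 6
f(6) = -10

-10


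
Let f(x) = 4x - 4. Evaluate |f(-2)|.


f(-2) = -12
|-12| = 12

12


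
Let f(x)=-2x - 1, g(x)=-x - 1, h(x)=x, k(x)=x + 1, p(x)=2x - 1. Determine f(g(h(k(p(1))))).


p(1) = 1
k(1) = 2
h(2) = 2
g(2) = -3
f(-3) = 5

5


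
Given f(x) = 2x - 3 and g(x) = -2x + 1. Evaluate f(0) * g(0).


f(0) = -3
g(0) = 1
Product = -3

-3


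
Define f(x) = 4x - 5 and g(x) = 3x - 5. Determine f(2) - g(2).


f(2) = 3
g(2) = 1
Difference = 2

2


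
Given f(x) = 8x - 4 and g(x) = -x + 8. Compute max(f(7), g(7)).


52


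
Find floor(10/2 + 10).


10/2 = 5
5 + 10 = 15
floor(15) = 15

15


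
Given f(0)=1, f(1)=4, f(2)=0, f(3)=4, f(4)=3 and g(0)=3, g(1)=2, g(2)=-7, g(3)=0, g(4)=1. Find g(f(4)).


0


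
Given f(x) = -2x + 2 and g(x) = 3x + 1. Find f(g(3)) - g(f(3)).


f(g(3)) = -18
g(f(3)) = -11
Difference = -7

-7


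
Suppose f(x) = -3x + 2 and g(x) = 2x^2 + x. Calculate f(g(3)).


g(3) = 21
f(21) = -61

-61


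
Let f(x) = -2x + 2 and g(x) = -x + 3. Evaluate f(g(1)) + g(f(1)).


1


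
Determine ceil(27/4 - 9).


-2


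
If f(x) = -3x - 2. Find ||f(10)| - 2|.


f(10) = -32
|-32| = 32
|32 - 2| = 30

30


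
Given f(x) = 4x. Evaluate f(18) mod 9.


f(18) = 72
72 mod 9 = 0

0


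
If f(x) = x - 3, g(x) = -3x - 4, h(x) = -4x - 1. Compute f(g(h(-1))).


h(-1) = 3
g(3) = -13
f(-13) = -16

-16


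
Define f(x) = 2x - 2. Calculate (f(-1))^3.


f(-1) = -4
(-4)^3 = -64

-64


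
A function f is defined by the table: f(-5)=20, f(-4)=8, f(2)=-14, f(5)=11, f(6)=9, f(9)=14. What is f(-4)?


8


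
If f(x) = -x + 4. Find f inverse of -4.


Solve -x + 4 = -4
x = (-4 - 4) / (-1) = 8

8


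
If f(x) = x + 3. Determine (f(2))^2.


f(2) = 5
(5)^2 = 25

25


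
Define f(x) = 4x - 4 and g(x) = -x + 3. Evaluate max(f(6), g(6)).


20


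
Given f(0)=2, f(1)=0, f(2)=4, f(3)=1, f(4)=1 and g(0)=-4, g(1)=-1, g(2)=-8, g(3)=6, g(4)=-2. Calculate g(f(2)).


f(2) = 4
g(4) = -2

-2


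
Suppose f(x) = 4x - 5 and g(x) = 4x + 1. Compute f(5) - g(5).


-6


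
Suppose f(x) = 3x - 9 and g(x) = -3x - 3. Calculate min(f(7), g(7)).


f(7) = 12
g(7) = -24
min = -24

-24


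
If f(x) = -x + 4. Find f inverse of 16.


Solve -x + 4 = 16
x = (16 - 4) / (-1) = -12

-12


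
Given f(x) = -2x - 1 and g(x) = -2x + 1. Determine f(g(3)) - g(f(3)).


-6


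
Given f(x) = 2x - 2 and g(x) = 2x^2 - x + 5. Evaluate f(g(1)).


g(1) = 6
f(6) = 10

10


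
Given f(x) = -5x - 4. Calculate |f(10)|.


f(10) = -54
|-54| = 54

54


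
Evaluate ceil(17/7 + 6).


17/7 = 2.4286
2.4286 + 6 = 8.4286
ceil(8.4286) = 9

9


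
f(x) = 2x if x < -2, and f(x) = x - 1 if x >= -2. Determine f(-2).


-2 satisfies x >= -2
f(-2) = -3

-3


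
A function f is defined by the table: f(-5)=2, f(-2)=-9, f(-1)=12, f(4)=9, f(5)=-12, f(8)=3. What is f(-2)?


Reading from the table at x = -2

-9


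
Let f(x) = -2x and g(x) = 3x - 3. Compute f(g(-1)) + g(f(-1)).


f(g(-1)) = 12
g(f(-1)) = 3
Sum = 15

15


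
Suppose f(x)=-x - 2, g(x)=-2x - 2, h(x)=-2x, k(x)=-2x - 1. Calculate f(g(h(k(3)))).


k(3) = -7
h(-7) = 14
g(14) = -30
f(-30) = 28

28


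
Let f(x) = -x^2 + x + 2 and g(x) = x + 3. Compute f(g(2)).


g(2) = 5
f(5) = (-1)*(5)^2 + 1*(5) + 2 = -18

-18


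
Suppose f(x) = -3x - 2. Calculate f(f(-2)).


f(-2) = 4
f(4) = -14

-14


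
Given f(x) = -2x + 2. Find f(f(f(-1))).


f(-1) = 4
f(4) = -6
f(-6) = 14

14


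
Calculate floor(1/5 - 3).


1/5 = 0.2
0.2 - 3 = -2.8
floor(-2.8) = -3

-3


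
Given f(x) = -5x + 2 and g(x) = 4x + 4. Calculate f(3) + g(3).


f(3) = -13
g(3) = 16
Sum = 3

3


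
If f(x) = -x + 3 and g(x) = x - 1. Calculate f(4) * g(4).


f(4) = -1
g(4) = 3
Product = -3

-3


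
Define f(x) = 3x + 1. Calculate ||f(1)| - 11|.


f(1) = 4
|4| = 4
|4 - 11| = 7

7


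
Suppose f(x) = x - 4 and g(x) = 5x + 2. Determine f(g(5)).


g(5) = 27
f(27) = 23

23


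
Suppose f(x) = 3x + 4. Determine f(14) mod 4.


f(14) = 46
46 mod 4 = 2

2


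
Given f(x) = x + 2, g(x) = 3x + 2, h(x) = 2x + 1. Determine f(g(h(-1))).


h(-1) = -1
g(-1) = -1
f(-1) = 1

1


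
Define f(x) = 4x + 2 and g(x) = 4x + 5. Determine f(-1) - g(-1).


f(-1) = -2
g(-1) = 1
Difference = -3

-3


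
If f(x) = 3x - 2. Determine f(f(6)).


46


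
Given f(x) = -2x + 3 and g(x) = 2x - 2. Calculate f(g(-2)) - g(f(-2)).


3


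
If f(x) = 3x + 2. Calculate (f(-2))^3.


f(-2) = -4
(-4)^3 = -64

-64


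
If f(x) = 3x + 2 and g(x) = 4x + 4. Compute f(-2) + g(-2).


f(-2) = -4
g(-2) = -4
Sum = -8

-8


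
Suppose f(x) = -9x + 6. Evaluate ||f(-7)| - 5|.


f(-7) = 69
|69| = 69
|69 - 5| = 64

64


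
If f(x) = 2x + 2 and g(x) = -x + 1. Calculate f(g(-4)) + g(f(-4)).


19


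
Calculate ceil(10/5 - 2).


10/5 = 2
2 - 2 = 0
ceil(0) = 0

0


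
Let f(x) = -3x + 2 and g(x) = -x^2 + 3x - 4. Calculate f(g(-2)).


g(-2) = -14
f(-14) = 44

44


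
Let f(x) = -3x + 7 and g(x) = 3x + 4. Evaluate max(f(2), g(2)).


f(2) = 1
g(2) = 10
max = 10

10


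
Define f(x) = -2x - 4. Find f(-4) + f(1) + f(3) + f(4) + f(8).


-44


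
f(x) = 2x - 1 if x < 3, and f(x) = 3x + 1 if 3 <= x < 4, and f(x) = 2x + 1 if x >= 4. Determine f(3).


3 satisfies 3 <= x < 4
f(3) = 10

10


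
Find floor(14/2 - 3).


14/2 = 7
7 - 3 = 4
floor(4) = 4

4


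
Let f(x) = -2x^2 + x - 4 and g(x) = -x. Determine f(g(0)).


g(0) = 0
f(0) = (-2)*(0)^2 + 1*(0) - 4 = -4

-4


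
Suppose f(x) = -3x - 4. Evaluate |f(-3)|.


f(-3) = 5
|5| = 5

5


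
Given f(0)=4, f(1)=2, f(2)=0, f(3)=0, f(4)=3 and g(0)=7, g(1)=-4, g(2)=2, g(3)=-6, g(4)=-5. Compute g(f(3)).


7


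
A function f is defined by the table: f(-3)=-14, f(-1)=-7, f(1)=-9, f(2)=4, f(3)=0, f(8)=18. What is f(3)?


Reading from the table at x = 3

0


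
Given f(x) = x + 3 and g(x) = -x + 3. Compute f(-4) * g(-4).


f(-4) = -1
g(-4) = 7
Product = -7

-7


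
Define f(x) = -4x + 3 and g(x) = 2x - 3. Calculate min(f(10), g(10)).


f(10) = -37
g(10) = 17
min = -37

-37


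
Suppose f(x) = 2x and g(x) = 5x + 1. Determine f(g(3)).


g(3) = 16
f(16) = 32

32


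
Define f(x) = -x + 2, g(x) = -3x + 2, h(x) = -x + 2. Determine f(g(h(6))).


h(6) = -4
g(-4) = 14
f(14) = -12

-12


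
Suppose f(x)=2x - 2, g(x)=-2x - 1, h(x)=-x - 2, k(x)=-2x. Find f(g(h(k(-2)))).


k(-2) = 4
h(4) = -6
g(-6) = 11
f(11) = 20

20


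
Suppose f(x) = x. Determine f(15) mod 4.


f(15) = 15
15 mod 4 = 3

3


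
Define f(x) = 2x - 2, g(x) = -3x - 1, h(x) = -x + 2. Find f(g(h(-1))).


-22


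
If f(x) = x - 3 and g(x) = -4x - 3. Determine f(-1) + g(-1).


f(-1) = -4
g(-1) = 1
Sum = -3

-3


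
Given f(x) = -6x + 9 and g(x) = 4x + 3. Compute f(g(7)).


g(7) = 31
f(31) = -177

-177


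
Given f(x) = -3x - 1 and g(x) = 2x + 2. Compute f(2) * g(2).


f(2) = -7
g(2) = 6
Product = -42

-42


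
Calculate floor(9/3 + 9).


9/3 = 3
3 + 9 = 12
floor(12) = 12

12


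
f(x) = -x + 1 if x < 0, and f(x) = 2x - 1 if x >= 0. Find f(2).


3


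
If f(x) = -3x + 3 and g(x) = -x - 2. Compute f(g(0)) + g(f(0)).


f(g(0)) = 9
g(f(0)) = -5
Sum = 4

4


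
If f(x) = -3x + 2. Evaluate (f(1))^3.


f(1) = -1
(-1)^3 = -1

-1


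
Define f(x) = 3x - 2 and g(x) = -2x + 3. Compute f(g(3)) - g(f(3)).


f(g(3)) = -11
g(f(3)) = -11
Difference = 0

0


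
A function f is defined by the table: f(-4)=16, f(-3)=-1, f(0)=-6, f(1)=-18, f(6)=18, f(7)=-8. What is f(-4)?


Reading from the table at x = -4

16


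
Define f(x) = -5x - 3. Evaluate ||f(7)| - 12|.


f(7) = -38
|-38| = 38
|38 - 12| = 26

26


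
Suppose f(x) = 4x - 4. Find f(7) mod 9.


f(7) = 24
24 mod 9 = 6

6


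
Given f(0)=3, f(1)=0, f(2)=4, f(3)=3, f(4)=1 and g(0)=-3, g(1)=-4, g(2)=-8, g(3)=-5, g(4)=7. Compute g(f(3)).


f(3) = 3
g(3) = -5

-5


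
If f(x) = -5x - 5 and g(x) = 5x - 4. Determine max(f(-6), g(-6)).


f(-6) = 25
g(-6) = -34
max = 25

25


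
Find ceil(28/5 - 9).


28/5 = 5.6
5.6 - 9 = -3.4
ceil(-3.4) = -3

-3


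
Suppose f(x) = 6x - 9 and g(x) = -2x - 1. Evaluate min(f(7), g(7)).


f(7) = 33
g(7) = -15
min = -15

-15


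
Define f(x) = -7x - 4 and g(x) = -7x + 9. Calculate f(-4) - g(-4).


f(-4) = 24
g(-4) = 37
Difference = -13

-13


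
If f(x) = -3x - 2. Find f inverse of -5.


Solve -3x - 2 = -5
x = (-5 + 2) / (-3) = 1

1


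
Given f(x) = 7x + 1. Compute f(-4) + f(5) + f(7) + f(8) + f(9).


f(-4) = -27
f(5) = 36
f(7) = 50
f(8) = 57
f(9) = 64
Sum = 180

180


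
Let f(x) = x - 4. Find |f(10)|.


f(10) = 6
|6| = 6

6


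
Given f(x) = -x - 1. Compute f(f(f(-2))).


f(-2) = 1
f(1) = -2
f(-2) = 1

1


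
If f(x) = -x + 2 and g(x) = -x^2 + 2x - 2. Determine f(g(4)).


g(4) = -10
f(-10) = 12

12


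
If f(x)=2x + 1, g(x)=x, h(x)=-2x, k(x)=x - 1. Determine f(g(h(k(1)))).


k(1) = 0
h(0) = 0
g(0) = 0
f(0) = 1

1


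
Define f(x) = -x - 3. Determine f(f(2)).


f(2) = -5
f(-5) = 2

2


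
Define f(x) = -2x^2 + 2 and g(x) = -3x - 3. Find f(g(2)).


g(2) = -9
f(-9) = (-2)*(-9)^2 + 2 = -160

-160


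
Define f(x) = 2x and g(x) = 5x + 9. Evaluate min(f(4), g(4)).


8


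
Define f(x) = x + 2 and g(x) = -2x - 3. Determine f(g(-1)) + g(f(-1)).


f(g(-1)) = 1
g(f(-1)) = -5
Sum = -4

-4


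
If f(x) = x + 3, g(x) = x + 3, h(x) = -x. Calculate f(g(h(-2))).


h(-2) = 2
g(2) = 5
f(5) = 8

8


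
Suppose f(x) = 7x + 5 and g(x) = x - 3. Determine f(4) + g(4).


f(4) = 33
g(4) = 1
Sum = 34

34


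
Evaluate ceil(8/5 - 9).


8/5 = 1.6
1.6 - 9 = -7.4
ceil(-7.4) = -7

-7


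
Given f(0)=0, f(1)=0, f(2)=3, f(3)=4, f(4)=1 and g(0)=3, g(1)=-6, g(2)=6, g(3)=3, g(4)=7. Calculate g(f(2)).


f(2) = 3
g(3) = 3

3


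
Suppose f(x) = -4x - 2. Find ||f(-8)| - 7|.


23


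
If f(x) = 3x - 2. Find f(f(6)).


f(6) = 16
f(16) = 46

46


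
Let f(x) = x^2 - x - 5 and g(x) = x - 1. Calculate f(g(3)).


g(3) = 2
f(2) = 1*(2)^2 - 1*(2) - 5 = -3

-3


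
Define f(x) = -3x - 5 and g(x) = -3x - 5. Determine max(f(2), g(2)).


f(2) = -11
g(2) = -11
max = -11

-11


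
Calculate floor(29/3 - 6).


29/3 = 9.6667
9.6667 - 6 = 3.6667
floor(3.6667) = 3

3


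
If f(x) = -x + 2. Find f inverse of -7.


9


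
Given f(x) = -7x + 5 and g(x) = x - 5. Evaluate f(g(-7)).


g(-7) = -12
f(-12) = 89

89


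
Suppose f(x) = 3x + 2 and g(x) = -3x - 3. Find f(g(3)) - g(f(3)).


f(g(3)) = -34
g(f(3)) = -36
Difference = 2

2


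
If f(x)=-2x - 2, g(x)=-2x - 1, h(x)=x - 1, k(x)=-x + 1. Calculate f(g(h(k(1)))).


k(1) = 0
h(0) = -1
g(-1) = 1
f(1) = -4

-4


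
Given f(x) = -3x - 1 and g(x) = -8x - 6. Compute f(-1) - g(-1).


0


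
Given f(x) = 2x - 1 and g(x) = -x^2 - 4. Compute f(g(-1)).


g(-1) = -5
f(-5) = -11

-11


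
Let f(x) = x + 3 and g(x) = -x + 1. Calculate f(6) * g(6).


f(6) = 9
g(6) = -5
Product = -45

-45


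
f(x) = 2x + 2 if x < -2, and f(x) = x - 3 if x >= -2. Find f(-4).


-6


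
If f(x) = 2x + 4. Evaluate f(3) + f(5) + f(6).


f(3) = 10
f(5) = 14
f(6) = 16
Sum = 40

40


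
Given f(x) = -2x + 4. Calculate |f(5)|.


f(5) = -6
|-6| = 6

6


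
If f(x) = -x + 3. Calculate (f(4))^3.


f(4) = -1
(-1)^3 = -1

-1


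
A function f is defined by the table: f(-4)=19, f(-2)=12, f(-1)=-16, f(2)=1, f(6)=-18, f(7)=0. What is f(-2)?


Reading from the table at x = -2

12


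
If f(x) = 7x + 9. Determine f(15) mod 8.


f(15) = 114
114 mod 8 = 2

2


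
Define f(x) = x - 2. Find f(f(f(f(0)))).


f(0) = -2
f(-2) = -4
f(-4) = -6
f(-6) = -8

-8


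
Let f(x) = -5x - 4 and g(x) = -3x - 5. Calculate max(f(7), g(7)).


f(7) = -39
g(7) = -26
max = -26

-26


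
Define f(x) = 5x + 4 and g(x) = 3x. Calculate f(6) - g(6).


16


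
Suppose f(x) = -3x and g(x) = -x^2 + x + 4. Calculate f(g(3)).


g(3) = -2
f(-2) = 6

6


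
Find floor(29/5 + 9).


29/5 = 5.8
5.8 + 9 = 14.8
floor(14.8) = 14

14


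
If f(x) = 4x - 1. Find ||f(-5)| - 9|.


f(-5) = -21
|-21| = 21
|21 - 9| = 12

12


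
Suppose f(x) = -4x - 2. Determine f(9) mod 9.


f(9) = -38
-38 mod 9 = 7

7


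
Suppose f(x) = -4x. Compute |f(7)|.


f(7) = -28
|-28| = 28

28


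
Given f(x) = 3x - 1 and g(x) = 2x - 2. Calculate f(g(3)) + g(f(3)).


f(g(3)) = 11
g(f(3)) = 14
Sum = 25

25


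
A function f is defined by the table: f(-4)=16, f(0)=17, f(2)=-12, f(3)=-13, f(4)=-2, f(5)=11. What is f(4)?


Reading from the table at x = 4

-2


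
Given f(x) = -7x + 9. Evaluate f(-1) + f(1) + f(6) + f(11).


f(-1) = 16
f(1) = 2
f(6) = -33
f(11) = -68
Sum = -83

-83


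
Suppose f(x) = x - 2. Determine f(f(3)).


f(3) = 1
f(1) = -1

-1


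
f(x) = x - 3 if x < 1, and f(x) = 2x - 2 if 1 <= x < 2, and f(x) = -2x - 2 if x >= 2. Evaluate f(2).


2 satisfies x >= 2
f(2) = -6

-6


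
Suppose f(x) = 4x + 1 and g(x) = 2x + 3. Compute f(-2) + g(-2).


f(-2) = -7
g(-2) = -1
Sum = -8

-8


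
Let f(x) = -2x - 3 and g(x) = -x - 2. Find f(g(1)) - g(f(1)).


f(g(1)) = 3
g(f(1)) = 3
Difference = 0

0


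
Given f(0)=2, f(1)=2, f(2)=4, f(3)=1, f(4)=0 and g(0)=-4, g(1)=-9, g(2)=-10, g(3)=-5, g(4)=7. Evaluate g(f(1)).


f(1) = 2
g(2) = -10

-10


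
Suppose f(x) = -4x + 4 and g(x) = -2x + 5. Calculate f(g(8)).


g(8) = -11
f(-11) = 48

48


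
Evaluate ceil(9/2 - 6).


-1


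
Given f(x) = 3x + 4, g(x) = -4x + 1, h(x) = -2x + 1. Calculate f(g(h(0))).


h(0) = 1
g(1) = -3
f(-3) = -5

-5


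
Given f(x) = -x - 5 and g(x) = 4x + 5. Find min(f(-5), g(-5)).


f(-5) = 0
g(-5) = -15
min = -15

-15


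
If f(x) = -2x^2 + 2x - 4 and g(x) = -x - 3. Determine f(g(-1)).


-16


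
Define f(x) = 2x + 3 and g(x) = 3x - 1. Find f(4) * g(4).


f(4) = 11
g(4) = 11
Product = 121

121


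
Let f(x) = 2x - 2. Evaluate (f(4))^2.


f(4) = 6
(6)^2 = 36

36


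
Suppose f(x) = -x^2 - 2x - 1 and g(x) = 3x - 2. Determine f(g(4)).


-121


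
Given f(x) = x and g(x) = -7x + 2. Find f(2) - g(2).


f(2) = 2
g(2) = -12
Difference = 14

14


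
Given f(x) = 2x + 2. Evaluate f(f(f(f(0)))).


f(0) = 2
f(2) = 6
f(6) = 14
f(14) = 30

30


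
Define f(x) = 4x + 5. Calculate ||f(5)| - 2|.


f(5) = 25
|25| = 25
|25 - 2| = 23

23


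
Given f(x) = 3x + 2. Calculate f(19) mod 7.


f(19) = 59
59 mod 7 = 3

3


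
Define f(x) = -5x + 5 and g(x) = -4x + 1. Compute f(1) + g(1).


f(1) = 0
g(1) = -3
Sum = -3

-3


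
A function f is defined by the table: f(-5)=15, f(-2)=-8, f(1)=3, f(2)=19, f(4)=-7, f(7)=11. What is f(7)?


11


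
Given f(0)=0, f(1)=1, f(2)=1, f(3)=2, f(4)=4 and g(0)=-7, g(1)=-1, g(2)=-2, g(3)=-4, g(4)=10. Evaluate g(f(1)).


f(1) = 1
g(1) = -1

-1


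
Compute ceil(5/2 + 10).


13


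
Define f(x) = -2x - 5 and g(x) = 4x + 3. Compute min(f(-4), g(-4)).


-13


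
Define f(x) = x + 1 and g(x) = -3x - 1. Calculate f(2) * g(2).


f(2) = 3
g(2) = -7
Product = -21

-21


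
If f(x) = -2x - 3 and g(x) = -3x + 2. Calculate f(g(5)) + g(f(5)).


f(g(5)) = 23
g(f(5)) = 41
Sum = 64

64


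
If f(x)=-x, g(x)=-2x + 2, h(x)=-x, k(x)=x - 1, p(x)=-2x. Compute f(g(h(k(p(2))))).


p(2) = -4
k(-4) = -5
h(-5) = 5
g(5) = -8
f(-8) = 8

8


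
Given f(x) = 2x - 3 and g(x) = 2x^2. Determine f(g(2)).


g(2) = 8
f(8) = 13

13


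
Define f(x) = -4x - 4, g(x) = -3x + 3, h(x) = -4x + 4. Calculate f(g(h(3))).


h(3) = -8
g(-8) = 27
f(27) = -112

-112


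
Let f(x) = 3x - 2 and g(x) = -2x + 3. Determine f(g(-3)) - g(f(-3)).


0


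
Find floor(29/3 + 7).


29/3 = 9.6667
9.6667 + 7 = 16.6667
floor(16.6667) = 16

16


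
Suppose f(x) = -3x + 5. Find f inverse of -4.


Solve -3x + 5 = -4
x = (-4 - 5) / (-3) = 3

3


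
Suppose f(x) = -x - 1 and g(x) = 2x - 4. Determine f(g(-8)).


19


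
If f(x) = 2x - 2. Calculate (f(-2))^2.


f(-2) = -6
(-6)^2 = 36

36


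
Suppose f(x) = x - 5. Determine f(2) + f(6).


f(2) = -3
f(6) = 1
Sum = -2

-2


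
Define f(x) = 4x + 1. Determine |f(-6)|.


f(-6) = -23
|-23| = 23

23


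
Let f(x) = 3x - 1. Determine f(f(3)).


f(3) = 8
f(8) = 23

23


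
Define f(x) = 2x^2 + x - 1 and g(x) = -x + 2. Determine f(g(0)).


g(0) = 2
f(2) = 2*(2)^2 + 1*(2) - 1 = 9

9


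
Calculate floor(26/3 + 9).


26/3 = 8.6667
8.6667 + 9 = 17.6667
floor(17.6667) = 17

17


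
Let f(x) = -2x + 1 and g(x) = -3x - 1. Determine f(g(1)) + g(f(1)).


f(g(1)) = 9
g(f(1)) = 2
Sum = 11

11


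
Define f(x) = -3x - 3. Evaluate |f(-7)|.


f(-7) = 18
|18| = 18

18


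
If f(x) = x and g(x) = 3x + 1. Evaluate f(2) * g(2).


f(2) = 2
g(2) = 7
Product = 14

14


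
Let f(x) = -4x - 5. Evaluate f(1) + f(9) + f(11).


f(1) = -9
f(9) = -41
f(11) = -49
Sum = -99

-99


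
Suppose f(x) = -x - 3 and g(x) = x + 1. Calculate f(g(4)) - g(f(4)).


f(g(4)) = -8
g(f(4)) = -6
Difference = -2

-2


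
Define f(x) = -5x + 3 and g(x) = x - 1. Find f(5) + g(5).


f(5) = -22
g(5) = 4
Sum = -18

-18


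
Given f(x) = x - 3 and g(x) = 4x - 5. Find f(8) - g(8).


f(8) = 5
g(8) = 27
Difference = -22

-22


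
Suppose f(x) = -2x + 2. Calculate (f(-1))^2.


f(-1) = 4
(4)^2 = 16

16


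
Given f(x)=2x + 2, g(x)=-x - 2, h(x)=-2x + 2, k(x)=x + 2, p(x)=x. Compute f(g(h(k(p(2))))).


10


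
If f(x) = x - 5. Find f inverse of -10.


Solve x - 5 = -10
x = (-10 + 5) / 1 = -5

-5


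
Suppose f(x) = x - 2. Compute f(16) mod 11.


3


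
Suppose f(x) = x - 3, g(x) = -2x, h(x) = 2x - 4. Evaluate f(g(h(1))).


h(1) = -2
g(-2) = 4
f(4) = 1

1


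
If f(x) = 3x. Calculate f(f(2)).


f(2) = 6
f(6) = 18

18


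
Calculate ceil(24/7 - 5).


24/7 = 3.4286
3.4286 - 5 = -1.5714
ceil(-1.5714) = -1

-1


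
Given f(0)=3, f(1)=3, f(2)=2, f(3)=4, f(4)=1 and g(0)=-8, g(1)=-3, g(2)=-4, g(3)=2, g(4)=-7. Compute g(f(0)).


f(0) = 3
g(3) = 2

2


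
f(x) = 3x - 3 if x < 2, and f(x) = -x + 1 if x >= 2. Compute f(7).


7 satisfies x >= 2
f(7) = -6

-6


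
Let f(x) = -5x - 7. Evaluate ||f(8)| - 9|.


f(8) = -47
|-47| = 47
|47 - 9| = 38

38


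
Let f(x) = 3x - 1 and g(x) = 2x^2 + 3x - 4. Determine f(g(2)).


29


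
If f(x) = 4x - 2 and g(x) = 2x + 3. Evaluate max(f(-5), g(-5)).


-7


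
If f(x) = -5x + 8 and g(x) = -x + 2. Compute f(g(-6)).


g(-6) = 8
f(8) = -32

-32


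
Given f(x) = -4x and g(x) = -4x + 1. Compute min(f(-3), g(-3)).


f(-3) = 12
g(-3) = 13
min = 12

12


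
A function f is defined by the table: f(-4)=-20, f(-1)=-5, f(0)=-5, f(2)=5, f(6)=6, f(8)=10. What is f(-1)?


Reading from the table at x = -1

-5


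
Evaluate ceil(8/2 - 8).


8/2 = 4
4 - 8 = -4
ceil(-4) = -4

-4


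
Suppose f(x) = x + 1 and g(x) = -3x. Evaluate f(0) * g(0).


0


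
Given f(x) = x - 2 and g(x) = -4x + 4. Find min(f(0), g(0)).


-2


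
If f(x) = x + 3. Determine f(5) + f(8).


19


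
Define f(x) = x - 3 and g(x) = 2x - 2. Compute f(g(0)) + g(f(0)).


f(g(0)) = -5
g(f(0)) = -8
Sum = -13

-13


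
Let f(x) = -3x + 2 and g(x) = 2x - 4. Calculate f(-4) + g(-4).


2


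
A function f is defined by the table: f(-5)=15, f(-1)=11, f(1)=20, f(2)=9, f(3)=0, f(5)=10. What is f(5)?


Reading from the table at x = 5

10


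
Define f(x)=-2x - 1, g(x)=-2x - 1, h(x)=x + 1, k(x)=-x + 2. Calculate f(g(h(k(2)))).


k(2) = 0
h(0) = 1
g(1) = -3
f(-3) = 5

5


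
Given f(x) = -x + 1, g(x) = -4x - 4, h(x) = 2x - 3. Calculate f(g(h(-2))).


h(-2) = -7
g(-7) = 24
f(24) = -23

-23


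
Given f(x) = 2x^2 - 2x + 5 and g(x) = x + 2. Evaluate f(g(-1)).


g(-1) = 1
f(1) = 2*(1)^2 - 2*(1) + 5 = 5

5


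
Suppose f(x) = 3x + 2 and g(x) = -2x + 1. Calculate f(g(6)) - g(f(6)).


f(g(6)) = -31
g(f(6)) = -39
Difference = 8

8


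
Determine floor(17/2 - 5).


17/2 = 8.5
8.5 - 5 = 3.5
floor(3.5) = 3

3


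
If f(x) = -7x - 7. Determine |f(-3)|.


f(-3) = 14
|14| = 14

14


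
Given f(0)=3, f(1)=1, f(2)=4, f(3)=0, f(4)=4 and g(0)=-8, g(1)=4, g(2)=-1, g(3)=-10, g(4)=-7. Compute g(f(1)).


f(1) = 1
g(1) = 4

4


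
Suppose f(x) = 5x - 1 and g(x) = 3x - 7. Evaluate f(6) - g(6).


f(6) = 29
g(6) = 11
Difference = 18

18


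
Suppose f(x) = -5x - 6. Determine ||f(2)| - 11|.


f(2) = -16
|-16| = 16
|16 - 11| = 5

5


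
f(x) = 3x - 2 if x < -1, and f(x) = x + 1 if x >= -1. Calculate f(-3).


-3 satisfies x < -1
f(-3) = -11

-11


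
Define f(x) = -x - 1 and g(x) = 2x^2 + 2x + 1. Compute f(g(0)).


g(0) = 1
f(1) = -2

-2


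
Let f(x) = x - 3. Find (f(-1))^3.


-64


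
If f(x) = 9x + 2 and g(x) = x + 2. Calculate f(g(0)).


g(0) = 2
f(2) = 20

20


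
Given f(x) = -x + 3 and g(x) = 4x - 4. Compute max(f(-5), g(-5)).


f(-5) = 8
g(-5) = -24
max = 8

8


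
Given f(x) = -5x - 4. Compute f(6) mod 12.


f(6) = -34
-34 mod 12 = 2

2


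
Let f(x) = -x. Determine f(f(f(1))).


-1


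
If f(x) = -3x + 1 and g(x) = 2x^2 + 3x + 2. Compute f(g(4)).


g(4) = 46
f(46) = -137

-137


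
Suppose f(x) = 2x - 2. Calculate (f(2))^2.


f(2) = 2
(2)^2 = 4

4


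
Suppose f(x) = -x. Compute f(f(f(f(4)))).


f(4) = -4
f(-4) = 4
f(4) = -4
f(-4) = 4

4


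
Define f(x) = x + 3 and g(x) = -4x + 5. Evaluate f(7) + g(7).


-13


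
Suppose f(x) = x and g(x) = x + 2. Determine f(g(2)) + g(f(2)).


f(g(2)) = 4
g(f(2)) = 4
Sum = 8

8


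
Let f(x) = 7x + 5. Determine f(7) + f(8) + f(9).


f(7) = 54
f(8) = 61
f(9) = 68
Sum = 183

183


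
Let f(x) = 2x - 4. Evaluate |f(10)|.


f(10) = 16
|16| = 16

16


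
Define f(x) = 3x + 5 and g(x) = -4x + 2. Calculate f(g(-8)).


107


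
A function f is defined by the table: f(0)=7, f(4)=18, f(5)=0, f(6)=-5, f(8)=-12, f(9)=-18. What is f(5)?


Reading from the table at x = 5

0


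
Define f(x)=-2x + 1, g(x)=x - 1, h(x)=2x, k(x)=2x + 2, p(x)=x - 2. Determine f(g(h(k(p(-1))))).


p(-1) = -3
k(-3) = -4
h(-4) = -8
g(-8) = -9
f(-9) = 19

19


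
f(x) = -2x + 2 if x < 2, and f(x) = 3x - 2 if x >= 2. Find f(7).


7 satisfies x >= 2
f(7) = 19

19


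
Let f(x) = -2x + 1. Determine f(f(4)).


f(4) = -7
f(-7) = 15

15


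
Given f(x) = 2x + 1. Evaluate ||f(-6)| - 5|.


f(-6) = -11
|-11| = 11
|11 - 5| = 6

6


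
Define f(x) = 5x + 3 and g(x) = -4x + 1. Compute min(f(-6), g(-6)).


f(-6) = -27
g(-6) = 25
min = -27

-27


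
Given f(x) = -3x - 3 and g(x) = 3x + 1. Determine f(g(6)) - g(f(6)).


f(g(6)) = -60
g(f(6)) = -62
Difference = 2

2


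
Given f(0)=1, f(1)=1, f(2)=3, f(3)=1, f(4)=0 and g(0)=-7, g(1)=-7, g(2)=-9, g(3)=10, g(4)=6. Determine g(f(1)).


f(1) = 1
g(1) = -7

-7


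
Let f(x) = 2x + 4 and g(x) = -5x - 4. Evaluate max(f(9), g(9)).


f(9) = 22
g(9) = -49
max = 22

22


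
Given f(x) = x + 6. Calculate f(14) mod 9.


f(14) = 20
20 mod 9 = 2

2


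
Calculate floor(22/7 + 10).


22/7 = 3.1429
3.1429 + 10 = 13.1429
floor(13.1429) = 13

13


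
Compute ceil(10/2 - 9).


10/2 = 5
5 - 9 = -4
ceil(-4) = -4

-4


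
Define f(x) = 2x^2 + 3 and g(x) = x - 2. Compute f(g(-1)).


g(-1) = -3
f(-3) = 2*(-3)^2 + 3 = 21

21


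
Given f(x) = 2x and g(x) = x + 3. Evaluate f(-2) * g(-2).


f(-2) = -4
g(-2) = 1
Product = -4

-4


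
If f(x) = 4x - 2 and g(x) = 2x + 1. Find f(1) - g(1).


f(1) = 2
g(1) = 3
Difference = -1

-1


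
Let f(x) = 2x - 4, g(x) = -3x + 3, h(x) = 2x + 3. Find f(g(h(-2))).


h(-2) = -1
g(-1) = 6
f(6) = 8

8


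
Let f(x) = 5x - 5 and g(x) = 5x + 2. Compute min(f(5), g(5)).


f(5) = 20
g(5) = 27
min = 20

20


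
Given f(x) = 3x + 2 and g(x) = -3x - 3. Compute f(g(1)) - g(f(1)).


f(g(1)) = -16
g(f(1)) = -18
Difference = 2

2


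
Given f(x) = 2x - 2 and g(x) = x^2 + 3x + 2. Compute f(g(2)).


g(2) = 12
f(12) = 22

22


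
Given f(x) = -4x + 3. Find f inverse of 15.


Solve -4x + 3 = 15
x = (15 - 3) / (-4) = -3

-3


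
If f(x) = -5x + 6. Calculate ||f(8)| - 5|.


29


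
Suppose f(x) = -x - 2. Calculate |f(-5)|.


f(-5) = 3
|3| = 3

3


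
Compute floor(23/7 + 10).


13


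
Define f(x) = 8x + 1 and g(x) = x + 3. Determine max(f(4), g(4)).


f(4) = 33
g(4) = 7
max = 33

33


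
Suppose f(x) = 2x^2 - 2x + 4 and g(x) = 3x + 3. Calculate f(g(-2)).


g(-2) = -3
f(-3) = 2*(-3)^2 - 2*(-3) + 4 = 28

28


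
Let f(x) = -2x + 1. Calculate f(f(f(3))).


f(3) = -5
f(-5) = 11
f(11) = -21

-21


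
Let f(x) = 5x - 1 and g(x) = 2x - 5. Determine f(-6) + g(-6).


-48


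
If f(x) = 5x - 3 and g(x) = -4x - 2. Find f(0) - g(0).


f(0) = -3
g(0) = -2
Difference = -1

-1


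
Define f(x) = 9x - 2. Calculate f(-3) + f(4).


f(-3) = -29
f(4) = 34
Sum = 5

5


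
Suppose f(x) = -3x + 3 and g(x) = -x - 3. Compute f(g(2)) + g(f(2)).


f(g(2)) = 18
g(f(2)) = 0
Sum = 18

18


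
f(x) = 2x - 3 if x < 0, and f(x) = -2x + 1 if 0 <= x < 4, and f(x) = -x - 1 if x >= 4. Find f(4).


4 satisfies x >= 4
f(4) = -5

-5


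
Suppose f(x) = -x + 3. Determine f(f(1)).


1


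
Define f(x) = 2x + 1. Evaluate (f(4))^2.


f(4) = 9
(9)^2 = 81

81


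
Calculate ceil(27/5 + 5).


27/5 = 5.4
5.4 + 5 = 10.4
ceil(10.4) = 11

11


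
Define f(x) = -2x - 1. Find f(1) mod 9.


6


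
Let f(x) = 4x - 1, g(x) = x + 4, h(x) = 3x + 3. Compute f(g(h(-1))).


h(-1) = 0
g(0) = 4
f(4) = 15

15


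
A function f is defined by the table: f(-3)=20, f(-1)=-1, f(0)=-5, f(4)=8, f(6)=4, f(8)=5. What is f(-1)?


Reading from the table at x = -1

-1


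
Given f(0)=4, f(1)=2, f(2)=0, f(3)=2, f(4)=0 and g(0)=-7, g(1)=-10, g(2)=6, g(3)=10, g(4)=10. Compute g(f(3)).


f(3) = 2
g(2) = 6

6


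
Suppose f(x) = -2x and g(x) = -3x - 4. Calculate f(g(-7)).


g(-7) = 17
f(17) = -34

-34


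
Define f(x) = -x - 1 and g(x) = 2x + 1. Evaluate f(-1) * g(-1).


0


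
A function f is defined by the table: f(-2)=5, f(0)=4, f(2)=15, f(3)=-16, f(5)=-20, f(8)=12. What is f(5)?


Reading from the table at x = 5

-20


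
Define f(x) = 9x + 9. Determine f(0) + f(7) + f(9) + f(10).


f(0) = 9
f(7) = 72
f(9) = 90
f(10) = 99
Sum = 270

270


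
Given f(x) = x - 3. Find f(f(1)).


-5


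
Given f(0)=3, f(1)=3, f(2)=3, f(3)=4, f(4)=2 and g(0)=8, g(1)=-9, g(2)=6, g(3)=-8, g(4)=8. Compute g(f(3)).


f(3) = 4
g(4) = 8

8


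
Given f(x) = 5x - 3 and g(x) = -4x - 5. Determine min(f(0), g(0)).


f(0) = -3
g(0) = -5
min = -5

-5


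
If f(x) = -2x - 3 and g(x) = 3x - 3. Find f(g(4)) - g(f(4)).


15


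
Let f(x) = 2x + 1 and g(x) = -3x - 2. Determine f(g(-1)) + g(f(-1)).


f(g(-1)) = 3
g(f(-1)) = 1
Sum = 4

4


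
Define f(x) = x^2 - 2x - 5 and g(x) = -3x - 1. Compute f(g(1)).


g(1) = -4
f(-4) = 1*(-4)^2 - 2*(-4) - 5 = 19

19


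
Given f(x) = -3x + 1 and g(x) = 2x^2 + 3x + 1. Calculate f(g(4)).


g(4) = 45
f(45) = -134

-134


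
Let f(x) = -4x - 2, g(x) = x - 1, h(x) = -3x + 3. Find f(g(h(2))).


h(2) = -3
g(-3) = -4
f(-4) = 14

14


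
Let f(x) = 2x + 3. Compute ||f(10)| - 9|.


14


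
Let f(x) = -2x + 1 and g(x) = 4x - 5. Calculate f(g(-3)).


g(-3) = -17
f(-17) = 35

35


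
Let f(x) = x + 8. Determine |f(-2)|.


6


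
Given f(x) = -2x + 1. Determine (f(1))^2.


f(1) = -1
(-1)^2 = 1

1


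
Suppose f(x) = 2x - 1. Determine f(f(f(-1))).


f(-1) = -3
f(-3) = -7
f(-7) = -15

-15


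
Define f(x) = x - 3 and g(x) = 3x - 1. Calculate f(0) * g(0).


f(0) = -3
g(0) = -1
Product = 3

3


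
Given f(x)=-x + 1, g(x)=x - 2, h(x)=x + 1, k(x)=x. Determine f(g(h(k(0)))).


2


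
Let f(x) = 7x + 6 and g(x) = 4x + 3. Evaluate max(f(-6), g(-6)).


f(-6) = -36
g(-6) = -21
max = -21

-21


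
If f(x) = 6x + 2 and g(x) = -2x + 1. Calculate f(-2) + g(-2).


f(-2) = -10
g(-2) = 5
Sum = -5

-5


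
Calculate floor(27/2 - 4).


27/2 = 13.5
13.5 - 4 = 9.5
floor(9.5) = 9

9


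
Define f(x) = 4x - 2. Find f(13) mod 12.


2


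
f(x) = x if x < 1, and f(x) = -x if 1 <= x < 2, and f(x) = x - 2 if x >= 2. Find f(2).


2 satisfies x >= 2
f(2) = 0

0


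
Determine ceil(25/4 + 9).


25/4 = 6.25
6.25 + 9 = 15.25
ceil(15.25) = 16

16


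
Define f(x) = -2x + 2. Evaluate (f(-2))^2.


f(-2) = 6
(6)^2 = 36

36


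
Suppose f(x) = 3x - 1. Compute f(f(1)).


f(1) = 2
f(2) = 5

5


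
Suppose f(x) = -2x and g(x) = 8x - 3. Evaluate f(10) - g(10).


f(10) = -20
g(10) = 77
Difference = -97

-97


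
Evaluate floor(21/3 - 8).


-1


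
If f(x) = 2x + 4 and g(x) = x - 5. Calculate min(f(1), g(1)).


f(1) = 6
g(1) = -4
min = -4

-4


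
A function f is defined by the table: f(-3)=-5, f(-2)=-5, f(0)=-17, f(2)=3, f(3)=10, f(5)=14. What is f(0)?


Reading from the table at x = 0

-17


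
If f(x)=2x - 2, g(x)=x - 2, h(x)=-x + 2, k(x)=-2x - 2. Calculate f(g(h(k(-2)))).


k(-2) = 2
h(2) = 0
g(0) = -2
f(-2) = -6

-6


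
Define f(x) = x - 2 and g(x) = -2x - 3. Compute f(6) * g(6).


f(6) = 4
g(6) = -15
Product = -60

-60


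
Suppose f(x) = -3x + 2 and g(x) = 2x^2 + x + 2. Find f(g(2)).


-34


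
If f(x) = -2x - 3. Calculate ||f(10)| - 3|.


f(10) = -23
|-23| = 23
|23 - 3| = 20

20


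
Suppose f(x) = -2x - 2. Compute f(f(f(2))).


f(2) = -6
f(-6) = 10
f(10) = -22

-22


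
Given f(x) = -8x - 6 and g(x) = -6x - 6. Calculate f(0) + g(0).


f(0) = -6
g(0) = -6
Sum = -12

-12


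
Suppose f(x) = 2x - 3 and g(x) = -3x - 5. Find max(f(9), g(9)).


f(9) = 15
g(9) = -32
max = 15

15


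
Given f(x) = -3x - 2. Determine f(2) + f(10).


f(2) = -8
f(10) = -32
Sum = -40

-40


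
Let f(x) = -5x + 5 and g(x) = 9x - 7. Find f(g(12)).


g(12) = 101
f(101) = -500

-500


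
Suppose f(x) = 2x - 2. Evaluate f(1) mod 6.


f(1) = 0
0 mod 6 = 0

0


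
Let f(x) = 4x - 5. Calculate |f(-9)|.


f(-9) = -41
|-41| = 41

41


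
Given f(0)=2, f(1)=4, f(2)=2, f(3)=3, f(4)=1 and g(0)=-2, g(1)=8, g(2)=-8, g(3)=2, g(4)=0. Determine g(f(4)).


f(4) = 1
g(1) = 8

8


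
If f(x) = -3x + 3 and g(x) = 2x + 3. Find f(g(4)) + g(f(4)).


f(g(4)) = -30
g(f(4)) = -15
Sum = -45

-45


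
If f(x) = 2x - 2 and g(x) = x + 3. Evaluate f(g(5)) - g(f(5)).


f(g(5)) = 14
g(f(5)) = 11
Difference = 3

3


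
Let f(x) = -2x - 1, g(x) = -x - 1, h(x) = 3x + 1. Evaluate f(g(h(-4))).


h(-4) = -11
g(-11) = 10
f(10) = -21

-21


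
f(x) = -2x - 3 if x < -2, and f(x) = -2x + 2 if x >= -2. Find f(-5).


-5 satisfies x < -2
f(-5) = 7

7


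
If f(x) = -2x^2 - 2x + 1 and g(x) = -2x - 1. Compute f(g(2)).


g(2) = -5
f(-5) = (-2)*(-5)^2 - 2*(-5) + 1 = -39

-39


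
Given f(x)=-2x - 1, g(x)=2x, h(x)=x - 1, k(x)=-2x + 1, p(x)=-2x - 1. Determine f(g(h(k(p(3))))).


p(3) = -7
k(-7) = 15
h(15) = 14
g(14) = 28
f(28) = -57

-57


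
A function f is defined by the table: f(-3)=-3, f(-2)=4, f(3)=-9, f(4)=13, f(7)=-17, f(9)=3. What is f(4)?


Reading from the table at x = 4

13


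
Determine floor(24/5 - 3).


24/5 = 4.8
4.8 - 3 = 1.8
floor(1.8) = 1

1


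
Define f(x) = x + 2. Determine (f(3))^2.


f(3) = 5
(5)^2 = 25

25


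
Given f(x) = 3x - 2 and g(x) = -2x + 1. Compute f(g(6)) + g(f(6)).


f(g(6)) = -35
g(f(6)) = -31
Sum = -66

-66


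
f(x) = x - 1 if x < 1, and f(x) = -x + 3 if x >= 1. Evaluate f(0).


0 satisfies x < 1
f(0) = -1

-1


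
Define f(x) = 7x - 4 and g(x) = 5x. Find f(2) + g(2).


f(2) = 10
g(2) = 10
Sum = 20

20


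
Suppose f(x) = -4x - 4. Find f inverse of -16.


Solve -4x - 4 = -16
x = (-16 + 4) / (-4) = 3

3


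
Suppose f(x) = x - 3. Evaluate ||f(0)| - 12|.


f(0) = -3
|-3| = 3
|3 - 12| = 9

9


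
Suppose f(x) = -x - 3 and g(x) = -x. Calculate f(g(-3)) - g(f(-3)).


f(g(-3)) = -6
g(f(-3)) = 0
Difference = -6

-6


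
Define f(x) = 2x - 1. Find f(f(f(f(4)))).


f(4) = 7
f(7) = 13
f(13) = 25
f(25) = 49

49


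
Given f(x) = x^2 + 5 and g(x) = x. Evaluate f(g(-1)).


6


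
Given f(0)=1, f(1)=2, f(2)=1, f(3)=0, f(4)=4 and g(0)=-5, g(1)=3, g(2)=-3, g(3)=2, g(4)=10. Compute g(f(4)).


f(4) = 4
g(4) = 10

10


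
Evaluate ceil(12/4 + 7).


12/4 = 3
3 + 7 = 10
ceil(10) = 10

10


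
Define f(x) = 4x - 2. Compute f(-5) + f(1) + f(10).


18


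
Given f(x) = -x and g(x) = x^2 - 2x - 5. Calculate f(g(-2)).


g(-2) = 3
f(3) = -3

-3


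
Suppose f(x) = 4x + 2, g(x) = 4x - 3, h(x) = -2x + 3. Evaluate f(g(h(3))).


h(3) = -3
g(-3) = -15
f(-15) = -58

-58


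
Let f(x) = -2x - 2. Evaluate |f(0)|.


f(0) = -2
|-2| = 2

2


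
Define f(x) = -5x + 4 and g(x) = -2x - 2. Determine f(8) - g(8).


f(8) = -36
g(8) = -18
Difference = -18

-18


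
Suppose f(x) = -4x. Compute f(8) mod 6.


f(8) = -32
-32 mod 6 = 4

4


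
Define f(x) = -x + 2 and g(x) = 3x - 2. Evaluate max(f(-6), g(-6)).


f(-6) = 8
g(-6) = -20
max = 8

8


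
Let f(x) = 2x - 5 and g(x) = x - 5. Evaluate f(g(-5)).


g(-5) = -10
f(-10) = -25

-25


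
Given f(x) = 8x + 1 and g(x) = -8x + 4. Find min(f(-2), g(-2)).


f(-2) = -15
g(-2) = 20
min = -15

-15


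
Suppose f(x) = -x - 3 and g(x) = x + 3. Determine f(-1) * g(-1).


-4
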